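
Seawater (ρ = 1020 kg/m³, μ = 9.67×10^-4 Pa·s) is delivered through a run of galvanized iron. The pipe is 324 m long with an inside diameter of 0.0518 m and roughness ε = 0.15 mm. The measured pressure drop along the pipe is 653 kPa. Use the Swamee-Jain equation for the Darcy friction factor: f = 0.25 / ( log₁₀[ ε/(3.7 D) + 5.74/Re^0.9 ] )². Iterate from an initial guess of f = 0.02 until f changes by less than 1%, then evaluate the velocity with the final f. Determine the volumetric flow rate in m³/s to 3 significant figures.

Rearranging Darcy-Weisbach: V = √(2·ΔP·D/(f·L·ρ)). With ε/D = 0.00015/0.0518 = 0.0029, iterate starting from f = 0.02:
  f = 0.02 → V = √(2·6.53e+05·0.0518/(0.02·324·1020)) = 3.199 m/s; Re = ρVD/μ = 1.748e+05; f → 0.02688
  f = 0.02688 → V = 2.759 m/s; Re = 1.508e+05; f → 0.02702
Converged (Δf/f < 1%). With the final f = 0.02702: V = √(2·6.53e+05·0.0518/(0.02702·324·1020)) = 2.753 m/s.
Q = V·A = 2.753·(π/4·0.0518²) = 0.005801 m³/s = 0.00580 m³/s.

Q ≈ 0.00580 m³/s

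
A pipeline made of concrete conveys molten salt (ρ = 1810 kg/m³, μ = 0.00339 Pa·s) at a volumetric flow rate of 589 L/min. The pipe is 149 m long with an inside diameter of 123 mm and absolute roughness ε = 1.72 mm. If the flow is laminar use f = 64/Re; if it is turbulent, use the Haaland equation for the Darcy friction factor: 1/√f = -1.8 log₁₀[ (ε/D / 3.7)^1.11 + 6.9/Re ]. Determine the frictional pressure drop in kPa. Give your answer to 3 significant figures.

Q = 589 L/min = 589/60000 = 0.009817 m³/s.
Cross-sectional area A = πD²/4 = π(0.123)²/4 = 0.01188 m²; mean velocity V = Q/A = 0.009817/0.01188 = 0.8262 m/s.
Reynolds number Re = ρVD/μ = 1810 · 0.8262 · 0.123 / 0.00339 = 5.426e+04.
Re > 4000 → turbulent. Relative roughness ε/D = 0.00172/0.123 = 0.014. Haaland: 1/√f = -1.8 log₁₀[(0.014/3.7)^1.11 + 6.9/5.426e+04] = -1.8 log₁₀[0.00205 + 0.000127] = 4.793, so f = 0.04353.
Darcy-Weisbach: ΔP = f(L/D)(ρV²/2) = 0.04353·(149/0.123)·(1810·0.8262²/2) = 0.04353·1211·617.7 = 3.257e+04 Pa.
ΔP = 3.257e+04 Pa = 32.6 kPa.

ΔP ≈ 32.6 kPa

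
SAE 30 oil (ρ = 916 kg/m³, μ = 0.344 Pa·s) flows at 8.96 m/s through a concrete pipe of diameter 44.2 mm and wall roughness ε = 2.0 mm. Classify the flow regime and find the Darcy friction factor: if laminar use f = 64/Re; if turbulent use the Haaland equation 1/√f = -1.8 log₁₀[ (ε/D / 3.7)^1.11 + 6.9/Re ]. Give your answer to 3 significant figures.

Re = ρVD/μ = 916·8.96·0.0442/0.344 = 1055.
Re < 2300 → laminar, so f = 64/Re = 0.06069 (roughness is irrelevant in laminar flow).

f ≈ 0.0607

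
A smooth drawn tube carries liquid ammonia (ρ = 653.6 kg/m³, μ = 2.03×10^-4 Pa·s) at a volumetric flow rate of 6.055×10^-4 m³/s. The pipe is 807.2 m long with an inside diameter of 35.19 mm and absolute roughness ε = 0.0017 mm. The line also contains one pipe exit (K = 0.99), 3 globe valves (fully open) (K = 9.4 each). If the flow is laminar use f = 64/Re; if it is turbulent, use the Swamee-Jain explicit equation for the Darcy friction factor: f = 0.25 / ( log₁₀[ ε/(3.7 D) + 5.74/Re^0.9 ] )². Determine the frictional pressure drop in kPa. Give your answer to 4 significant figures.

Cross-sectional area A = πD²/4 = π(0.03519)²/4 = 0.0009726 m²; mean velocity V = Q/A = 0.0006055/0.0009726 = 0.6226 m/s.
Reynolds number Re = ρVD/μ = 653.6 · 0.6226 · 0.03519 / 0.000203 = 7.054e+04.
Re > 4000 → turbulent. Relative roughness ε/D = 1.7e-06/0.03519 = 4.83e-05. Swamee-Jain: f = 0.25/(log₁₀[4.83e-05/3.7 + 5.74/7.054e+04^0.9])² = 0.25/(log₁₀[1.31e-05 + 0.000249])² = 0.25/(-3.582)² = 0.01948.
Total minor-loss coefficient ΣK = 1·0.99 + 3·9.4 = 29.2.
ΔP = [f·L/D + ΣK]·(ρV²/2) = [0.01948·807.2/0.03519 + 29.2]·(653.6·0.6226²/2) = [446.8 + 29.2]·126.7 = 6.03e+04 Pa.
ΔP = 6.03e+04 Pa = 60.30 kPa.

ΔP ≈ 60.30 kPa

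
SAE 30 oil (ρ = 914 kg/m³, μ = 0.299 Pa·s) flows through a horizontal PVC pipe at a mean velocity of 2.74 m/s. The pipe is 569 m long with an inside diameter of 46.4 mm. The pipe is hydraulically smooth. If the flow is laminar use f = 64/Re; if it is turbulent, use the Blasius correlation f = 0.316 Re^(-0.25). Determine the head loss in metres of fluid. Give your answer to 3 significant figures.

Reynolds number Re = ρVD/μ = 914 · 2.74 · 0.0464 / 0.299 = 388.6.
Re < 2300 → laminar flow, so f = 64/Re = 64/388.6 = 0.1647 (the turbulent correlation is not needed).
Darcy-Weisbach: ΔP = f(L/D)(ρV²/2) = 0.1647·(569/0.0464)·(914·2.74²/2) = 0.1647·1.226e+04·3431 = 6.929e+06 Pa.
Head loss h_f = ΔP/(ρg) = 6.929e+06/(914·9.81) = 773 m.

h_f ≈ 773 m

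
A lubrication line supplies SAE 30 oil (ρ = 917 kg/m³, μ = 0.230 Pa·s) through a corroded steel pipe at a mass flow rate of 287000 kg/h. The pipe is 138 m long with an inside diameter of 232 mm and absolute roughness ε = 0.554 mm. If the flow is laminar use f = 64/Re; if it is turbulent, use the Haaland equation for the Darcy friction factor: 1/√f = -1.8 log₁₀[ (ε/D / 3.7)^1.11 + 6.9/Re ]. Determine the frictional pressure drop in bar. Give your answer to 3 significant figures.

ṁ = 287000 kg/h = 287000/3600 = 79.72 kg/s.
A = πD²/4 = π(0.232)²/4 = 0.04227 m²; mean velocity V = ṁ/(ρA) = 79.72/(917 · 0.04227) = 2.057 m/s.
Reynolds number Re = ρVD/μ = 917 · 2.057 · 0.232 / 0.23 = 1902.
Re < 2300 → laminar flow, so f = 64/Re = 64/1902 = 0.03364 (the turbulent correlation is not needed).
Darcy-Weisbach: ΔP = f(L/D)(ρV²/2) = 0.03364·(138/0.232)·(917·2.057²/2) = 0.03364·594.8·1939 = 3.881e+04 Pa.
ΔP = 3.881e+04 Pa = 0.388 bar.

ΔP ≈ 0.388 bar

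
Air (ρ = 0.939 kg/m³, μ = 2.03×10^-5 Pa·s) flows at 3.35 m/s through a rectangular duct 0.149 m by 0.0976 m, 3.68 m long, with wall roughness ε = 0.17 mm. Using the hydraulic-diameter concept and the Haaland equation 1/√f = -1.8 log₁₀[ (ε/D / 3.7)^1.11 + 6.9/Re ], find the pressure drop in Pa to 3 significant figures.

ΔP ≈ 4.76 Pa

Hydraulic diameter D_h = 4A/P = 4·(0.149·0.0976)/(2·(0.149+0.0976)) = 0.05817/0.4932 = 0.1179 m.
Re = ρVD_h/μ = 0.939·3.35·0.1179/2.03e-05 = 1.828e+04.
ε/D_h = 0.00017/0.1179 = 0.00144; Haaland gives 1/√f = -1.8 log₁₀[0.000164+0.000378] = 5.879, so f = 0.02893.
ΔP = f(L/D_h)(ρV²/2) = 0.02893·3.68/0.1179·5.269 = 4.756 Pa.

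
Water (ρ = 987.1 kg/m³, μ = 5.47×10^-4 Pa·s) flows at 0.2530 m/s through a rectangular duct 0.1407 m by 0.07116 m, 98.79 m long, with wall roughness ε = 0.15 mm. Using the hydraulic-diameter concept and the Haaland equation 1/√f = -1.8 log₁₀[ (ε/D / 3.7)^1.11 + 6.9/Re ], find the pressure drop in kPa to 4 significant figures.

Hydraulic diameter D_h = 4A/P = 4·(0.1407·0.07116)/(2·(0.1407+0.07116)) = 0.04005/0.4237 = 0.09452 m.
Re = ρVD_h/μ = 987.1·0.253·0.09452/0.000547 = 4.315e+04.
ε/D_h = 0.00015/0.09452 = 0.00159; Haaland gives 1/√f = -1.8 log₁₀[0.000183+0.00016] = 6.237, so f = 0.02571.
ΔP = f(L/D_h)(ρV²/2) = 0.02571·98.79/0.09452·31.59 = 848.8 Pa.
ΔP = 0.8488 kPa.

ΔP ≈ 0.8488 kPa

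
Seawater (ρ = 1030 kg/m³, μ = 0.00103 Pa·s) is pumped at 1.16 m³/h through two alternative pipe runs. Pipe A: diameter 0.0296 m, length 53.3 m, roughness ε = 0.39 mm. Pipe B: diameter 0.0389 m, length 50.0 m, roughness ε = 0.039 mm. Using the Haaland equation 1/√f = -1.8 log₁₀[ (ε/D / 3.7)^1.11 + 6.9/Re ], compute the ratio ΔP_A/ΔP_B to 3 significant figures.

Pipe A: V = Q/A = 0.0003222/0.0006881 = 0.4683 m/s; Re = 1.386e+04; ε/D = 0.0132; Haaland → f = 0.04505; ΔP_A = f(L/D)(ρV²/2) = 9160 Pa.
Pipe B: V = Q/A = 0.0003222/0.001188 = 0.2711 m/s; Re = 1.055e+04; ε/D = 0.001; Haaland → f = 0.03177; ΔP_B = f(L/D)(ρV²/2) = 1546 Pa.
ΔP_A/ΔP_B = 9160/1546 = 5.93.

ΔP_A/ΔP_B ≈ 5.93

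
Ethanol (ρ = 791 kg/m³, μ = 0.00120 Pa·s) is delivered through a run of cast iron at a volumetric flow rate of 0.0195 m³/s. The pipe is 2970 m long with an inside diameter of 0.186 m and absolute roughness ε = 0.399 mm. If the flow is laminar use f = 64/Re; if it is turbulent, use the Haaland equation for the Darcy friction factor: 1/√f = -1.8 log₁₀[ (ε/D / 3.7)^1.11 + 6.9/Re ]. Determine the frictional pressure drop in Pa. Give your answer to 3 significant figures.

ΔP ≈ 83100 Pa

Cross-sectional area A = πD²/4 = π(0.186)²/4 = 0.02717 m²; mean velocity V = Q/A = 0.0195/0.02717 = 0.7177 m/s.
Reynolds number Re = ρVD/μ = 791 · 0.7177 · 0.186 / 0.0012 = 8.799e+04.
Re > 4000 → turbulent. Relative roughness ε/D = 0.000399/0.186 = 0.00215. Haaland: 1/√f = -1.8 log₁₀[(0.00215/3.7)^1.11 + 6.9/8.799e+04] = -1.8 log₁₀[0.000255 + 7.84e-05] = 6.258, so f = 0.02554.
Darcy-Weisbach: ΔP = f(L/D)(ρV²/2) = 0.02554·(2970/0.186)·(791·0.7177²/2) = 0.02554·1.597e+04·203.7 = 8.306e+04 Pa.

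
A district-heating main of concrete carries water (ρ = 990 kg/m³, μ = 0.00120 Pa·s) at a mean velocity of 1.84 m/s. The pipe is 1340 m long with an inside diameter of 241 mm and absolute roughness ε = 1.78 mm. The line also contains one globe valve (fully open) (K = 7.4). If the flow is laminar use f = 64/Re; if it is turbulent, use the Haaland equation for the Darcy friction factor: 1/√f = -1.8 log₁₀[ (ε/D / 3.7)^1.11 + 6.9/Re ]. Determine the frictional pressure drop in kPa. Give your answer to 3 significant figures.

ΔP ≈ 334 kPa

Reynolds number Re = ρVD/μ = 990 · 1.84 · 0.241 / 0.0012 = 3.658e+05.
Re > 4000 → turbulent. Relative roughness ε/D = 0.00178/0.241 = 0.00739. Haaland: 1/√f = -1.8 log₁₀[(0.00739/3.7)^1.11 + 6.9/3.658e+05] = -1.8 log₁₀[0.00101 + 1.89e-05] = 5.38, so f = 0.03455.
Total minor-loss coefficient ΣK = 1·7.4 = 7.4.
ΔP = [f·L/D + ΣK]·(ρV²/2) = [0.03455·1340/0.241 + 7.4]·(990·1.84²/2) = [192.1 + 7.4]·1676 = 3.344e+05 Pa.
ΔP = 3.344e+05 Pa = 334 kPa.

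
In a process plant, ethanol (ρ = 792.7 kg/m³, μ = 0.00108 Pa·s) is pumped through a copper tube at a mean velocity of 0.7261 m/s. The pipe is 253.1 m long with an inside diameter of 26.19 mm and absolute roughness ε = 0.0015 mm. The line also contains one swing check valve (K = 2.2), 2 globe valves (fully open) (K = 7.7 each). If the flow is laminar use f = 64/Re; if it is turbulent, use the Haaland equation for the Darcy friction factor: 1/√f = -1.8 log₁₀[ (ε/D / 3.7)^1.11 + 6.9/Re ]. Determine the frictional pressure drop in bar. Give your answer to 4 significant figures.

ΔP ≈ 0.6084 bar

Reynolds number Re = ρVD/μ = 792.7 · 0.7261 · 0.02619 / 0.00108 = 1.396e+04.
Re > 4000 → turbulent. Relative roughness ε/D = 1.5e-06/0.02619 = 5.73e-05. Haaland: 1/√f = -1.8 log₁₀[(5.73e-05/3.7)^1.11 + 6.9/1.396e+04] = -1.8 log₁₀[4.58e-06 + 0.000494] = 5.944, so f = 0.02831.
Total minor-loss coefficient ΣK = 1·2.2 + 2·7.7 = 17.6.
ΔP = [f·L/D + ΣK]·(ρV²/2) = [0.02831·253.1/0.02619 + 17.6]·(792.7·0.7261²/2) = [273.6 + 17.6]·209 = 6.084e+04 Pa.
ΔP = 6.084e+04 Pa = 0.6084 bar.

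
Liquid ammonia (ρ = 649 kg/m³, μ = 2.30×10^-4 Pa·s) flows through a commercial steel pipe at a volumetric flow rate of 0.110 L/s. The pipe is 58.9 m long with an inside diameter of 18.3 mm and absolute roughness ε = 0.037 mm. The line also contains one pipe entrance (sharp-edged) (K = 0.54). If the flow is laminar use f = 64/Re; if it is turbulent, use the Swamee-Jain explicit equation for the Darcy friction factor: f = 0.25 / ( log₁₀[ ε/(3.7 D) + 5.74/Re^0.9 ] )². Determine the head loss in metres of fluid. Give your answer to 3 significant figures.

h_f ≈ 0.859 m

Q = 0.110 L/s = 0.110/1000 = 0.00011 m³/s.
Cross-sectional area A = πD²/4 = π(0.0183)²/4 = 0.000263 m²; mean velocity V = Q/A = 0.00011/0.000263 = 0.4182 m/s.
Reynolds number Re = ρVD/μ = 649 · 0.4182 · 0.0183 / 0.00023 = 2.16e+04.
Re > 4000 → turbulent. Relative roughness ε/D = 3.7e-05/0.0183 = 0.00202. Swamee-Jain: f = 0.25/(log₁₀[0.00202/3.7 + 5.74/2.16e+04^0.9])² = 0.25/(log₁₀[0.000546 + 0.000721])² = 0.25/(-2.897)² = 0.02979.
Total minor-loss coefficient ΣK = 1·0.54 = 0.54.
ΔP = [f·L/D + ΣK]·(ρV²/2) = [0.02979·58.9/0.0183 + 0.54]·(649·0.4182²/2) = [95.87 + 0.54]·56.76 = 5472 Pa.
Head loss h_f = ΔP/(ρg) = 5472/(649·9.81) = 0.859 m.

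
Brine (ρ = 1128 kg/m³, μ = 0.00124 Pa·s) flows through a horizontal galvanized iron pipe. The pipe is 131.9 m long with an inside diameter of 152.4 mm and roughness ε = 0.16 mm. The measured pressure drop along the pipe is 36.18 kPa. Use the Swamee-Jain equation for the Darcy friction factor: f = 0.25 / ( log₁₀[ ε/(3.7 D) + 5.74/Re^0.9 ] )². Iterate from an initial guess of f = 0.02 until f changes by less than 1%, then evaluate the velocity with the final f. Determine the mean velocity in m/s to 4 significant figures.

V ≈ 1.875 m/s

Rearranging Darcy-Weisbach: V = √(2·ΔP·D/(f·L·ρ)). With ε/D = 0.00016/0.1524 = 0.00105, iterate starting from f = 0.02:
  f = 0.02 → V = √(2·3.618e+04·0.1524/(0.02·131.9·1128)) = 1.925 m/s; Re = ρVD/μ = 2.669e+05; f → 0.02106
  f = 0.02106 → V = 1.876 m/s; Re = 2.601e+05; f → 0.02109
Converged (Δf/f < 1%). With the final f = 0.02109: V = √(2·3.618e+04·0.1524/(0.02109·131.9·1128)) = 1.875 m/s.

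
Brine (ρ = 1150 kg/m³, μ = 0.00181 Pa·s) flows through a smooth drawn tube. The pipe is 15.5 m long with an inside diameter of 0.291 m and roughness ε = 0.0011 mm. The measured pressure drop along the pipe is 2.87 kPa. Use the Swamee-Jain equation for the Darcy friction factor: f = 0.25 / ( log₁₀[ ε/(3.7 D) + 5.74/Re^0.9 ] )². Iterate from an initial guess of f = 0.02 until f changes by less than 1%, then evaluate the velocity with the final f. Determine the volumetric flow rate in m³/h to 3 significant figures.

Q ≈ 638 m³/h

Rearranging Darcy-Weisbach: V = √(2·ΔP·D/(f·L·ρ)). With ε/D = 1.1e-06/0.291 = 3.78e-06, iterate starting from f = 0.02:
  f = 0.02 → V = √(2·2870·0.291/(0.02·15.5·1150)) = 2.165 m/s; Re = ρVD/μ = 4.002e+05; f → 0.01368
  f = 0.01368 → V = 2.617 m/s; Re = 4.839e+05; f → 0.01323
  f = 0.01323 → V = 2.662 m/s; Re = 4.921e+05; f → 0.01319
Converged (Δf/f < 1%). With the final f = 0.01319: V = √(2·2870·0.291/(0.01319·15.5·1150)) = 2.666 m/s.
Q = V·A = 2.666·(π/4·0.291²) = 0.1773 m³/s = 638 m³/h.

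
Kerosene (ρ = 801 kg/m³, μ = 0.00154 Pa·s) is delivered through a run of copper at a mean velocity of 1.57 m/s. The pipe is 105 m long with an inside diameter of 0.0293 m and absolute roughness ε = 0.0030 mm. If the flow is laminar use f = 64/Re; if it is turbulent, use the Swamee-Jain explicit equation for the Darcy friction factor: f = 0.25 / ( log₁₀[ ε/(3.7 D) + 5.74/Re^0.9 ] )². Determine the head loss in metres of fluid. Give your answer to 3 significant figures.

h_f ≈ 11.2 m

Reynolds number Re = ρVD/μ = 801 · 1.57 · 0.0293 / 0.00154 = 2.393e+04.
Re > 4000 → turbulent. Relative roughness ε/D = 3e-06/0.0293 = 0.000102. Swamee-Jain: f = 0.25/(log₁₀[0.000102/3.7 + 5.74/2.393e+04^0.9])² = 0.25/(log₁₀[2.77e-05 + 0.000658])² = 0.25/(-3.164)² = 0.02497.
Darcy-Weisbach: ΔP = f(L/D)(ρV²/2) = 0.02497·(105/0.0293)·(801·1.57²/2) = 0.02497·3584·987.2 = 8.834e+04 Pa.
Head loss h_f = ΔP/(ρg) = 8.834e+04/(801·9.81) = 11.2 m.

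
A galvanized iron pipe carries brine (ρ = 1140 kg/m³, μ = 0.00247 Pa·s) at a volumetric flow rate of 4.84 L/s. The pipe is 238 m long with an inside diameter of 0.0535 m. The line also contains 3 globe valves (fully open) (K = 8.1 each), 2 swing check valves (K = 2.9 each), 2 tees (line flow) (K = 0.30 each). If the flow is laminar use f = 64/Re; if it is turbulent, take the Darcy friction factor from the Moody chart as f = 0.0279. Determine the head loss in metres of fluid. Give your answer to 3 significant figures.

Q = 4.84 L/s = 4.84/1000 = 0.00484 m³/s.
Cross-sectional area A = πD²/4 = π(0.0535)²/4 = 0.002248 m²; mean velocity V = Q/A = 0.00484/0.002248 = 2.153 m/s.
Reynolds number Re = ρVD/μ = 1140 · 2.153 · 0.0535 / 0.00247 = 5.316e+04.
Re > 4000 → turbulent; use the Moody-chart value f = 0.0279.
Total minor-loss coefficient ΣK = 3·8.1 + 2·2.9 + 2·0.3 = 30.7.
ΔP = [f·L/D + ΣK]·(ρV²/2) = [0.0279·238/0.0535 + 30.7]·(1140·2.153²/2) = [124.1 + 30.7]·2642 = 4.091e+05 Pa.
Head loss h_f = ΔP/(ρg) = 4.091e+05/(1140·9.81) = 36.6 m.

h_f ≈ 36.6 m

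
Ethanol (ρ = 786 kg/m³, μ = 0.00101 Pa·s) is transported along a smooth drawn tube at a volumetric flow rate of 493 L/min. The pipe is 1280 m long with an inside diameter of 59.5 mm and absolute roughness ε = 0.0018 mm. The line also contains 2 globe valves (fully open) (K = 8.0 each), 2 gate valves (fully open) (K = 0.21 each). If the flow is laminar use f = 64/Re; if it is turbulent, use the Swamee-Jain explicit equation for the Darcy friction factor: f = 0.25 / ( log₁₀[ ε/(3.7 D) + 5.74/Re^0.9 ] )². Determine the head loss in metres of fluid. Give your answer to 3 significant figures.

h_f ≈ 170 m

Q = 493 L/min = 493/60000 = 0.008217 m³/s.
Cross-sectional area A = πD²/4 = π(0.0595)²/4 = 0.002781 m²; mean velocity V = Q/A = 0.008217/0.002781 = 2.955 m/s.
Reynolds number Re = ρVD/μ = 786 · 2.955 · 0.0595 / 0.00101 = 1.368e+05.
Re > 4000 → turbulent. Relative roughness ε/D = 1.8e-06/0.0595 = 3.03e-05. Swamee-Jain: f = 0.25/(log₁₀[3.03e-05/3.7 + 5.74/1.368e+05^0.9])² = 0.25/(log₁₀[8.18e-06 + 0.000137])² = 0.25/(-3.838)² = 0.01697.
Total minor-loss coefficient ΣK = 2·8 + 2·0.21 = 16.4.
ΔP = [f·L/D + ΣK]·(ρV²/2) = [0.01697·1280/0.0595 + 16.4]·(786·2.955²/2) = [365 + 16.4]·3432 = 1.309e+06 Pa.
Head loss h_f = ΔP/(ρg) = 1.309e+06/(786·9.81) = 170 m.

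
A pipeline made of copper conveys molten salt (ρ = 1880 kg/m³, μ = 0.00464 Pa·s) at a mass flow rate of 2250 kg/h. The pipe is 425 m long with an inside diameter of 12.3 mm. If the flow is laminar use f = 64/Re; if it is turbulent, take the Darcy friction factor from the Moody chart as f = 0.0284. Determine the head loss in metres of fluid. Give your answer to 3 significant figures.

ṁ = 2250 kg/h = 2250/3600 = 0.625 kg/s.
A = πD²/4 = π(0.0123)²/4 = 0.0001188 m²; mean velocity V = ṁ/(ρA) = 0.625/(1880 · 0.0001188) = 2.798 m/s.
Reynolds number Re = ρVD/μ = 1880 · 2.798 · 0.0123 / 0.00464 = 1.394e+04.
Re > 4000 → turbulent; use the Moody-chart value f = 0.0284.
Darcy-Weisbach: ΔP = f(L/D)(ρV²/2) = 0.0284·(425/0.0123)·(1880·2.798²/2) = 0.0284·3.455e+04·7358 = 7.221e+06 Pa.
Head loss h_f = ΔP/(ρg) = 7.221e+06/(1880·9.81) = 392 m.

h_f ≈ 392 m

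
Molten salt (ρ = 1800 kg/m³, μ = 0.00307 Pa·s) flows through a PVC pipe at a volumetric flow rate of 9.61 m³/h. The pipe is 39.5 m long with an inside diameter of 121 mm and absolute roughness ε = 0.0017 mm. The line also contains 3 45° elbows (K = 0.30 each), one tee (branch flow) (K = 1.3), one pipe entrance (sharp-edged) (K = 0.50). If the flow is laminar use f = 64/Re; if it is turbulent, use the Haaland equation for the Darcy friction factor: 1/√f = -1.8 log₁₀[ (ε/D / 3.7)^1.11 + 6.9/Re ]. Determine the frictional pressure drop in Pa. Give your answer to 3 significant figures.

Q = 9.61 m³/h = 9.61/3600 = 0.002669 m³/s.
Cross-sectional area A = πD²/4 = π(0.121)²/4 = 0.0115 m²; mean velocity V = Q/A = 0.002669/0.0115 = 0.2321 m/s.
Reynolds number Re = ρVD/μ = 1800 · 0.2321 · 0.121 / 0.00307 = 1.647e+04.
Re > 4000 → turbulent. Relative roughness ε/D = 1.7e-06/0.121 = 1.4e-05. Haaland: 1/√f = -1.8 log₁₀[(1.4e-05/3.7)^1.11 + 6.9/1.647e+04] = -1.8 log₁₀[9.62e-07 + 0.000419] = 6.078, so f = 0.02707.
Total minor-loss coefficient ΣK = 3·0.3 + 1·1.3 + 1·0.5 = 2.7.
ΔP = [f·L/D + ΣK]·(ρV²/2) = [0.02707·39.5/0.121 + 2.7]·(1800·0.2321²/2) = [8.836 + 2.7]·48.5 = 559.5 Pa.

ΔP ≈ 560 Pa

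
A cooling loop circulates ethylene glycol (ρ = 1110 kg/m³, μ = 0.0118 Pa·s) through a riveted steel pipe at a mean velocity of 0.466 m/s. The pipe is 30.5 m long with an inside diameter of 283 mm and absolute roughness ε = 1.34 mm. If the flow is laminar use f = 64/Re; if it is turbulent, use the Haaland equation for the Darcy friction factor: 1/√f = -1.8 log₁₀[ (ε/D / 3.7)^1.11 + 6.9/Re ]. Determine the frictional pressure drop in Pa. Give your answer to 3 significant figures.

ΔP ≈ 467 Pa

Reynolds number Re = ρVD/μ = 1110 · 0.466 · 0.283 / 0.0118 = 1.241e+04.
Re > 4000 → turbulent. Relative roughness ε/D = 0.00134/0.283 = 0.00473. Haaland: 1/√f = -1.8 log₁₀[(0.00473/3.7)^1.11 + 6.9/1.241e+04] = -1.8 log₁₀[0.000615 + 0.000556] = 5.276, so f = 0.03592.
Darcy-Weisbach: ΔP = f(L/D)(ρV²/2) = 0.03592·(30.5/0.283)·(1110·0.466²/2) = 0.03592·107.8·120.5 = 466.5 Pa.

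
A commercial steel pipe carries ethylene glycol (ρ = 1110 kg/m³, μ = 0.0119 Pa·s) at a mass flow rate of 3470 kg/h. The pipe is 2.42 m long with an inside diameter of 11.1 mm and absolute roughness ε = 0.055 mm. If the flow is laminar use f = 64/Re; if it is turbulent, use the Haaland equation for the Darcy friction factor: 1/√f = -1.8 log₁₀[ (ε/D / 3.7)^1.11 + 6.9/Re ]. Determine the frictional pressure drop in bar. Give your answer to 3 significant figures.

ΔP ≈ 3.68 bar

ṁ = 3470 kg/h = 3470/3600 = 0.9639 kg/s.
A = πD²/4 = π(0.0111)²/4 = 9.677e-05 m²; mean velocity V = ṁ/(ρA) = 0.9639/(1110 · 9.677e-05) = 8.974 m/s.
Reynolds number Re = ρVD/μ = 1110 · 8.974 · 0.0111 / 0.0119 = 9291.
Re > 4000 → turbulent. Relative roughness ε/D = 5.5e-05/0.0111 = 0.00495. Haaland: 1/√f = -1.8 log₁₀[(0.00495/3.7)^1.11 + 6.9/9291] = -1.8 log₁₀[0.000647 + 0.000743] = 5.143, so f = 0.03781.
Darcy-Weisbach: ΔP = f(L/D)(ρV²/2) = 0.03781·(2.42/0.0111)·(1110·8.974²/2) = 0.03781·218·4.469e+04 = 3.684e+05 Pa.
ΔP = 3.684e+05 Pa = 3.68 bar.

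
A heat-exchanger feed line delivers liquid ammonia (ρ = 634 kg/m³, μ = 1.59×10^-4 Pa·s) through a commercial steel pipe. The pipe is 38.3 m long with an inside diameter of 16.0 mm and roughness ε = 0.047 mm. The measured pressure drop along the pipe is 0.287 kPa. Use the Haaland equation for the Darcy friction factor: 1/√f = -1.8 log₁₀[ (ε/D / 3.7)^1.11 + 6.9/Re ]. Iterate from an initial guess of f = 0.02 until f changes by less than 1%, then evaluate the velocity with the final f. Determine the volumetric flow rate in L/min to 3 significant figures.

Q ≈ 1.20 L/min

Rearranging Darcy-Weisbach: V = √(2·ΔP·D/(f·L·ρ)). With ε/D = 4.7e-05/0.016 = 0.00294, iterate starting from f = 0.02:
  f = 0.02 → V = √(2·287·0.016/(0.02·38.3·634)) = 0.1375 m/s; Re = ρVD/μ = 8773; f → 0.03571
  f = 0.03571 → V = 0.1029 m/s; Re = 6566; f → 0.038
  f = 0.038 → V = 0.09976 m/s; Re = 6365; f → 0.03827
Converged (Δf/f < 1%). With the final f = 0.03827: V = √(2·287·0.016/(0.03827·38.3·634)) = 0.09941 m/s.
Q = V·A = 0.09941·(π/4·0.016²) = 1.999e-05 m³/s = 1.20 L/min.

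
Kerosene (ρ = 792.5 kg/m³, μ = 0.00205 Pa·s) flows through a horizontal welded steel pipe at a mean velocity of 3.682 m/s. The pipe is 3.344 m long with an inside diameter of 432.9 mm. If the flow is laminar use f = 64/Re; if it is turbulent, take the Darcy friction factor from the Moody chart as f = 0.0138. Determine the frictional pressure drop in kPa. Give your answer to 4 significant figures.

Reynolds number Re = ρVD/μ = 792.5 · 3.682 · 0.4329 / 0.00205 = 6.162e+05.
Re > 4000 → turbulent; use the Moody-chart value f = 0.0138.
Darcy-Weisbach: ΔP = f(L/D)(ρV²/2) = 0.0138·(3.344/0.4329)·(792.5·3.682²/2) = 0.0138·7.725·5372 = 572.7 Pa.
ΔP = 572.7 Pa = 0.5727 kPa.

ΔP ≈ 0.5727 kPa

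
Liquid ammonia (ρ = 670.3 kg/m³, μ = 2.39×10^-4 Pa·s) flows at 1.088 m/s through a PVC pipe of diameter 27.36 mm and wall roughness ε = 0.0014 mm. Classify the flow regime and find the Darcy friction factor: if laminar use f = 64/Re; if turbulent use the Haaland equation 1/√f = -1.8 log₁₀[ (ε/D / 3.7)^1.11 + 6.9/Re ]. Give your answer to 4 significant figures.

Re = ρVD/μ = 670.3·1.088·0.02736/0.000239 = 8.349e+04.
Re > 4000 → turbulent. ε/D = 1.4e-06/0.02736 = 5.12e-05; Haaland: 1/√f = -1.8 log₁₀[4.04e-06 + 8.26e-05] = 7.312, so f = 0.01871.

f ≈ 0.01871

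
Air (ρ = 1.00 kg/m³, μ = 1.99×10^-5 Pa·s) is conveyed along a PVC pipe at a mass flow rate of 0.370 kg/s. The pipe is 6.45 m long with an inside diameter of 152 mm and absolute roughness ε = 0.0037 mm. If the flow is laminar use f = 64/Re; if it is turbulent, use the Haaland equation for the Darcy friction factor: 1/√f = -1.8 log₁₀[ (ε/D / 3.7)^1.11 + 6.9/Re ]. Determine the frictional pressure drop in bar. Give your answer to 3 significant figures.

ΔP ≈ 0.00145 bar

A = πD²/4 = π(0.152)²/4 = 0.01815 m²; mean velocity V = ṁ/(ρA) = 0.37/(1 · 0.01815) = 20.39 m/s.
Reynolds number Re = ρVD/μ = 1 · 20.39 · 0.152 / 1.99e-05 = 1.557e+05.
Re > 4000 → turbulent. Relative roughness ε/D = 3.7e-06/0.152 = 2.43e-05. Haaland: 1/√f = -1.8 log₁₀[(2.43e-05/3.7)^1.11 + 6.9/1.557e+05] = -1.8 log₁₀[1.77e-06 + 4.43e-05] = 7.806, so f = 0.01641.
Darcy-Weisbach: ΔP = f(L/D)(ρV²/2) = 0.01641·(6.45/0.152)·(1·20.39²/2) = 0.01641·42.43·207.9 = 144.8 Pa.
ΔP = 144.8 Pa = 0.00145 bar.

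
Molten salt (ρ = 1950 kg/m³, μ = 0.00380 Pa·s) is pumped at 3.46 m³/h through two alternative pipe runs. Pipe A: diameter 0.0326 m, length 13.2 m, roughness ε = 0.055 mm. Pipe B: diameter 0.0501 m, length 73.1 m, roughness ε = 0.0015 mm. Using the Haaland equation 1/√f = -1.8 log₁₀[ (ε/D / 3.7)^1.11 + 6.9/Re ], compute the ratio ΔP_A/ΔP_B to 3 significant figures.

ΔP_A/ΔP_B ≈ 1.55

Pipe A: V = Q/A = 0.0009611/0.0008347 = 1.151 m/s; Re = 1.926e+04; ε/D = 0.00169; Haaland → f = 0.0291; ΔP_A = f(L/D)(ρV²/2) = 1.523e+04 Pa.
Pipe B: V = Q/A = 0.0009611/0.001971 = 0.4875 m/s; Re = 1.253e+04; ε/D = 2.99e-05; Haaland → f = 0.02909; ΔP_B = f(L/D)(ρV²/2) = 9835 Pa.
ΔP_A/ΔP_B = 1.523e+04/9835 = 1.55.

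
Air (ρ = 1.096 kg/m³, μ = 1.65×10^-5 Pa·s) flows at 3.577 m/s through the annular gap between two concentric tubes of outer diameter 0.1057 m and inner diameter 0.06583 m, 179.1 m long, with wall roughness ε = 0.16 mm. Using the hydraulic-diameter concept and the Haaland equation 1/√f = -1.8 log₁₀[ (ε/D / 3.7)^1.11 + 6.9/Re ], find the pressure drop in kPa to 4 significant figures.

ΔP ≈ 1.151 kPa

Hydraulic diameter D_h = 4A/P = D_o - D_i = 0.1057 - 0.06583 = 0.03987 m.
Re = ρVD_h/μ = 1.096·3.577·0.03987/1.65e-05 = 9473.
ε/D_h = 0.00016/0.03987 = 0.00401; Haaland gives 1/√f = -1.8 log₁₀[0.000512+0.000728] = 5.232, so f = 0.03654.
ΔP = f(L/D_h)(ρV²/2) = 0.03654·179.1/0.03987·7.012 = 1151 Pa.
ΔP = 1.151 kPa.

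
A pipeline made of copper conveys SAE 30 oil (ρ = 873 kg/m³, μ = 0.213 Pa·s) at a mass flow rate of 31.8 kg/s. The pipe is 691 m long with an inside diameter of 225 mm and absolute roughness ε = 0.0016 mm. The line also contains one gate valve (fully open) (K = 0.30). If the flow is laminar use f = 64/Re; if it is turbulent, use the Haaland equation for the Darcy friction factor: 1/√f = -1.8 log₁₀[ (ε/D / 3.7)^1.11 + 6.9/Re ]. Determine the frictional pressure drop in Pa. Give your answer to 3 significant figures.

ΔP ≈ 85300 Pa

A = πD²/4 = π(0.225)²/4 = 0.03976 m²; mean velocity V = ṁ/(ρA) = 31.8/(873 · 0.03976) = 0.9161 m/s.
Reynolds number Re = ρVD/μ = 873 · 0.9161 · 0.225 / 0.213 = 844.8.
Re < 2300 → laminar flow, so f = 64/Re = 64/844.8 = 0.07575 (the turbulent correlation is not needed).
Total minor-loss coefficient ΣK = 1·0.3 = 0.3.
ΔP = [f·L/D + ΣK]·(ρV²/2) = [0.07575·691/0.225 + 0.3]·(873·0.9161²/2) = [232.6 + 0.3]·366.4 = 8.534e+04 Pa.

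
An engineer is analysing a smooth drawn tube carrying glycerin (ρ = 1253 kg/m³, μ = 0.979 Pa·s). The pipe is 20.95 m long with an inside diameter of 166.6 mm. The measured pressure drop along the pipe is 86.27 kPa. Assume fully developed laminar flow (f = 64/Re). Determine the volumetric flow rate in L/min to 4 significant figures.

For laminar flow, f = 64/Re with Re = ρVD/μ, so Darcy-Weisbach reduces to ΔP = 32μLV/D². Solving for V: V = ΔP·D²/(32μL) = 8.627e+04·(0.1666)²/(32·0.979·20.95) = 3.648 m/s.
Check: Re = ρVD/μ = 1253·3.648·0.1666/0.979 = 777.9 < 2300, so the laminar assumption holds.
Q = V·A = 3.648·(π/4·0.1666²) = 0.07953 m³/s = 4772 L/min.

Q ≈ 4772 L/min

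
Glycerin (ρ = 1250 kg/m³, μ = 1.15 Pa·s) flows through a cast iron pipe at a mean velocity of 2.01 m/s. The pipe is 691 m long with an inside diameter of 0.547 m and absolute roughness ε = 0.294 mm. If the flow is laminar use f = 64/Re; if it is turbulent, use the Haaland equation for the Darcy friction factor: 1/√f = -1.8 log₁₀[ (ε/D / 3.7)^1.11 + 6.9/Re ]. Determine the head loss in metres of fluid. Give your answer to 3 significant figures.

Reynolds number Re = ρVD/μ = 1250 · 2.01 · 0.547 / 1.15 = 1195.
Re < 2300 → laminar flow, so f = 64/Re = 64/1195 = 0.05355 (the turbulent correlation is not needed).
Darcy-Weisbach: ΔP = f(L/D)(ρV²/2) = 0.05355·(691/0.547)·(1250·2.01²/2) = 0.05355·1263·2525 = 1.708e+05 Pa.
Head loss h_f = ΔP/(ρg) = 1.708e+05/(1250·9.81) = 13.9 m.

h_f ≈ 13.9 m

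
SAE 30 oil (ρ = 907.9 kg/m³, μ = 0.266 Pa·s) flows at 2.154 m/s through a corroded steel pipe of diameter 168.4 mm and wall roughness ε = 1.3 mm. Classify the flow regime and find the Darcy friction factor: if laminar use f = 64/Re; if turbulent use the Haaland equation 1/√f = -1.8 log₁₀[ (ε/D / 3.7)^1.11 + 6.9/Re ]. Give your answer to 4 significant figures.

f ≈ 0.05169

Re = ρVD/μ = 907.9·2.154·0.1684/0.266 = 1238.
Re < 2300 → laminar, so f = 64/Re = 0.05169 (roughness is irrelevant in laminar flow).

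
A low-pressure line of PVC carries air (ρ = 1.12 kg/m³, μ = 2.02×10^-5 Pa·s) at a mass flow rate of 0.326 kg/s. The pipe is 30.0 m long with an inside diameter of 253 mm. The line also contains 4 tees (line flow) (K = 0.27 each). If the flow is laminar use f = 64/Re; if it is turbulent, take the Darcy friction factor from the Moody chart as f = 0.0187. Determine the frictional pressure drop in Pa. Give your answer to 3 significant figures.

ΔP ≈ 61.9 Pa

A = πD²/4 = π(0.253)²/4 = 0.05027 m²; mean velocity V = ṁ/(ρA) = 0.326/(1.12 · 0.05027) = 5.79 m/s.
Reynolds number Re = ρVD/μ = 1.12 · 5.79 · 0.253 / 2.02e-05 = 8.122e+04.
Re > 4000 → turbulent; use the Moody-chart value f = 0.0187.
Total minor-loss coefficient ΣK = 4·0.27 = 1.08.
ΔP = [f·L/D + ΣK]·(ρV²/2) = [0.0187·30/0.253 + 1.08]·(1.12·5.79²/2) = [2.217 + 1.08]·18.77 = 61.9 Pa.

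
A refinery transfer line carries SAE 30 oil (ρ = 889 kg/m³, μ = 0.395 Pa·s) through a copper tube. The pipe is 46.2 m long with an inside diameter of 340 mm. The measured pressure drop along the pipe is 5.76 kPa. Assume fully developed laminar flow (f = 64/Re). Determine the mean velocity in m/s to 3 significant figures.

V ≈ 1.14 m/s

For laminar flow, f = 64/Re with Re = ρVD/μ, so Darcy-Weisbach reduces to ΔP = 32μLV/D². Solving for V: V = ΔP·D²/(32μL) = 5760·(0.34)²/(32·0.395·46.2) = 1.14 m/s.
Check: Re = ρVD/μ = 889·1.14·0.34/0.395 = 872.5 < 2300, so the laminar assumption holds.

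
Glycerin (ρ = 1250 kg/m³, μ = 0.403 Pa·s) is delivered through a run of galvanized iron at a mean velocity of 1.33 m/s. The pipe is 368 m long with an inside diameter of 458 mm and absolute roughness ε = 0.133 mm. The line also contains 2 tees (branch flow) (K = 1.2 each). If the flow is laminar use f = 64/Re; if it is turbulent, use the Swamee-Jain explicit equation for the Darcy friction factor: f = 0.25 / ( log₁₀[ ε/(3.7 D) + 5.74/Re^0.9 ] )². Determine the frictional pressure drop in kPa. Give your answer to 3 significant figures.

Reynolds number Re = ρVD/μ = 1250 · 1.33 · 0.458 / 0.403 = 1889.
Re < 2300 → laminar flow, so f = 64/Re = 64/1889 = 0.03387 (the turbulent correlation is not needed).
Total minor-loss coefficient ΣK = 2·1.2 = 2.4.
ΔP = [f·L/D + ΣK]·(ρV²/2) = [0.03387·368/0.458 + 2.4]·(1250·1.33²/2) = [27.22 + 2.4]·1106 = 3.274e+04 Pa.
ΔP = 3.274e+04 Pa = 32.7 kPa.

ΔP ≈ 32.7 kPa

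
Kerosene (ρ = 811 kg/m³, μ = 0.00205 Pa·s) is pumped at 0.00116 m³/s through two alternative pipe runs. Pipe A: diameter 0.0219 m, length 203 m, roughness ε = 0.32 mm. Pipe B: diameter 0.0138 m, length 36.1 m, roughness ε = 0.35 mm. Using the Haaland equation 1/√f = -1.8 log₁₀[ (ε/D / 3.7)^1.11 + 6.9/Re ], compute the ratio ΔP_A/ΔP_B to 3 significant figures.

Pipe A: V = Q/A = 0.00116/0.0003767 = 3.079 m/s; Re = 2.668e+04; ε/D = 0.0146; Haaland → f = 0.04501; ΔP_A = f(L/D)(ρV²/2) = 1.605e+06 Pa.
Pipe B: V = Q/A = 0.00116/0.0001496 = 7.756 m/s; Re = 4.234e+04; ε/D = 0.0254; Haaland → f = 0.05428; ΔP_B = f(L/D)(ρV²/2) = 3.463e+06 Pa.
ΔP_A/ΔP_B = 1.605e+06/3.463e+06 = 0.463.

ΔP_A/ΔP_B ≈ 0.463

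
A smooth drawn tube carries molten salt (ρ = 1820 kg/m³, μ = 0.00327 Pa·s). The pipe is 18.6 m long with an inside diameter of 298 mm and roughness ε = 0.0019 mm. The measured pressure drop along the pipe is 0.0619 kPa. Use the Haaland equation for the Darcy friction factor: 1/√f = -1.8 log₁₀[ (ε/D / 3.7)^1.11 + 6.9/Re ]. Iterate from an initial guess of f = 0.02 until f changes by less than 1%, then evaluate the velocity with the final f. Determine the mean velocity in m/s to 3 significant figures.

V ≈ 0.221 m/s

Rearranging Darcy-Weisbach: V = √(2·ΔP·D/(f·L·ρ)). With ε/D = 1.9e-06/0.298 = 6.38e-06, iterate starting from f = 0.02:
  f = 0.02 → V = √(2·61.9·0.298/(0.02·18.6·1820)) = 0.2334 m/s; Re = ρVD/μ = 3.872e+04; f → 0.02197
  f = 0.02197 → V = 0.2227 m/s; Re = 3.694e+04; f → 0.02221
  f = 0.02221 → V = 0.2215 m/s; Re = 3.674e+04; f → 0.02224
Converged (Δf/f < 1%). With the final f = 0.02224: V = √(2·61.9·0.298/(0.02224·18.6·1820)) = 0.2214 m/s.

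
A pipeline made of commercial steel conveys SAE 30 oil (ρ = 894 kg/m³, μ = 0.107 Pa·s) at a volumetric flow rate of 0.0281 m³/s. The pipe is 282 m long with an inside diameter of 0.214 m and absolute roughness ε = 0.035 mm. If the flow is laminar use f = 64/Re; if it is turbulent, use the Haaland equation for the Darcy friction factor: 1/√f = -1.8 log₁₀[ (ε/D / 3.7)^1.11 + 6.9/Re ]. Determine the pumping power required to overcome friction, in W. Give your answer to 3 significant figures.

P ≈ 463 W

Cross-sectional area A = πD²/4 = π(0.214)²/4 = 0.03597 m²; mean velocity V = Q/A = 0.0281/0.03597 = 0.7812 m/s.
Reynolds number Re = ρVD/μ = 894 · 0.7812 · 0.214 / 0.107 = 1397.
Re < 2300 → laminar flow, so f = 64/Re = 64/1397 = 0.04582 (the turbulent correlation is not needed).
Darcy-Weisbach: ΔP = f(L/D)(ρV²/2) = 0.04582·(282/0.214)·(894·0.7812²/2) = 0.04582·1318·272.8 = 1.647e+04 Pa.
Pumping power P = QΔP = 0.0281·1.647e+04 = 462.9 W = 463 W.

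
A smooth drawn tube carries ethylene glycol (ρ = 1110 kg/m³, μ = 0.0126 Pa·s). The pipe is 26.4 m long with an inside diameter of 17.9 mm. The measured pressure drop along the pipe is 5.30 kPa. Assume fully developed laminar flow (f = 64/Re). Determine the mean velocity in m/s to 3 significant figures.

V ≈ 0.160 m/s

For laminar flow, f = 64/Re with Re = ρVD/μ, so Darcy-Weisbach reduces to ΔP = 32μLV/D². Solving for V: V = ΔP·D²/(32μL) = 5300·(0.0179)²/(32·0.0126·26.4) = 0.1595 m/s.
Check: Re = ρVD/μ = 1110·0.1595·0.0179/0.0126 = 251.6 < 2300, so the laminar assumption holds.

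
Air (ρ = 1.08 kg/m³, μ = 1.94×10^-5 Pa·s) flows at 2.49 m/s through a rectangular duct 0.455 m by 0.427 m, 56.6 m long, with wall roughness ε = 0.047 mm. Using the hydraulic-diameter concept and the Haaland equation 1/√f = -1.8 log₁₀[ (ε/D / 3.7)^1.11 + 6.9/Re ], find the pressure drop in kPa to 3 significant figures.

ΔP ≈ 0.00867 kPa

Hydraulic diameter D_h = 4A/P = 4·(0.455·0.427)/(2·(0.455+0.427)) = 0.7771/1.764 = 0.4406 m.
Re = ρVD_h/μ = 1.08·2.49·0.4406/1.94e-05 = 6.107e+04.
ε/D_h = 4.7e-05/0.4406 = 0.000107; Haaland gives 1/√f = -1.8 log₁₀[9.13e-06+0.000113] = 7.044, so f = 0.02016.
ΔP = f(L/D_h)(ρV²/2) = 0.02016·56.6/0.4406·3.348 = 8.669 Pa.
ΔP = 0.00867 kPa.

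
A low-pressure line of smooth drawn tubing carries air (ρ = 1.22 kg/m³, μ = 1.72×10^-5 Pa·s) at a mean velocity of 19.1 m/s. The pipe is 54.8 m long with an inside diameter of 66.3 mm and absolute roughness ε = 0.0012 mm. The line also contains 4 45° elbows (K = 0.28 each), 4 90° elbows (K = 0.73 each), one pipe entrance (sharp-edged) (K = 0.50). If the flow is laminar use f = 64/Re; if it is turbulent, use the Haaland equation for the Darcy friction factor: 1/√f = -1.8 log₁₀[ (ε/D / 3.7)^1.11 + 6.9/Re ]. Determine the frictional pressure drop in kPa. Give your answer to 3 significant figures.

Reynolds number Re = ρVD/μ = 1.22 · 19.1 · 0.0663 / 1.72e-05 = 8.982e+04.
Re > 4000 → turbulent. Relative roughness ε/D = 1.2e-06/0.0663 = 1.81e-05. Haaland: 1/√f = -1.8 log₁₀[(1.81e-05/3.7)^1.11 + 6.9/8.982e+04] = -1.8 log₁₀[1.27e-06 + 7.68e-05] = 7.393, so f = 0.01829.
Total minor-loss coefficient ΣK = 4·0.28 + 4·0.73 + 1·0.5 = 4.54.
ΔP = [f·L/D + ΣK]·(ρV²/2) = [0.01829·54.8/0.0663 + 4.54]·(1.22·19.1²/2) = [15.12 + 4.54]·222.5 = 4375 Pa.
ΔP = 4375 Pa = 4.38 kPa.

ΔP ≈ 4.38 kPa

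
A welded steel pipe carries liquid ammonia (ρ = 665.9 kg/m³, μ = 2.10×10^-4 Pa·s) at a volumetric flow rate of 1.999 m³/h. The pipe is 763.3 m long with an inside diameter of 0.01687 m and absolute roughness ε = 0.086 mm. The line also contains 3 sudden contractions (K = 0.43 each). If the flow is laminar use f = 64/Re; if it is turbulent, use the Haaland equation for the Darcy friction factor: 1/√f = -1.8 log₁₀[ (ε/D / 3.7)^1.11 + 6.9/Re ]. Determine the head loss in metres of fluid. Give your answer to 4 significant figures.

h_f ≈ 445.1 m

Q = 1.999 m³/h = 1.999/3600 = 0.0005553 m³/s.
Cross-sectional area A = πD²/4 = π(0.01687)²/4 = 0.0002235 m²; mean velocity V = Q/A = 0.0005553/0.0002235 = 2.484 m/s.
Reynolds number Re = ρVD/μ = 665.9 · 2.484 · 0.01687 / 0.00021 = 1.329e+05.
Re > 4000 → turbulent. Relative roughness ε/D = 8.6e-05/0.01687 = 0.0051. Haaland: 1/√f = -1.8 log₁₀[(0.0051/3.7)^1.11 + 6.9/1.329e+05] = -1.8 log₁₀[0.000668 + 5.19e-05] = 5.657, so f = 0.03124.
Total minor-loss coefficient ΣK = 3·0.43 = 1.29.
ΔP = [f·L/D + ΣK]·(ρV²/2) = [0.03124·763.3/0.01687 + 1.29]·(665.9·2.484²/2) = [1414 + 1.29]·2055 = 2.907e+06 Pa.
Head loss h_f = ΔP/(ρg) = 2.907e+06/(665.9·9.81) = 445.1 m.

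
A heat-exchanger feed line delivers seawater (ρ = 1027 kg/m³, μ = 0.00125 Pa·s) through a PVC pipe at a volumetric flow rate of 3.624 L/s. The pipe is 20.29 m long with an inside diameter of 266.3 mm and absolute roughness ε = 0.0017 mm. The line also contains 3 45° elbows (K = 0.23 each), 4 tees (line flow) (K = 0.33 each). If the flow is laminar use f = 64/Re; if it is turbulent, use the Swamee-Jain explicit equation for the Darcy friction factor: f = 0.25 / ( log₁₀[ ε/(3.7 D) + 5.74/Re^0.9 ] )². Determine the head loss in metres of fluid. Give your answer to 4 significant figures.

h_f ≈ 8.971×10^-4 m

Q = 3.624 L/s = 3.624/1000 = 0.003624 m³/s.
Cross-sectional area A = πD²/4 = π(0.2663)²/4 = 0.0557 m²; mean velocity V = Q/A = 0.003624/0.0557 = 0.06507 m/s.
Reynolds number Re = ρVD/μ = 1027 · 0.06507 · 0.2663 / 0.00125 = 1.424e+04.
Re > 4000 → turbulent. Relative roughness ε/D = 1.7e-06/0.2663 = 6.38e-06. Swamee-Jain: f = 0.25/(log₁₀[6.38e-06/3.7 + 5.74/1.424e+04^0.9])² = 0.25/(log₁₀[1.73e-06 + 0.00105])² = 0.25/(-2.978)² = 0.02818.
Total minor-loss coefficient ΣK = 3·0.23 + 4·0.33 = 2.01.
ΔP = [f·L/D + ΣK]·(ρV²/2) = [0.02818·20.29/0.2663 + 2.01]·(1027·0.06507²/2) = [2.147 + 2.01]·2.174 = 9.038 Pa.
Head loss h_f = ΔP/(ρg) = 9.038/(1027·9.81) = 8.971×10^-4 m.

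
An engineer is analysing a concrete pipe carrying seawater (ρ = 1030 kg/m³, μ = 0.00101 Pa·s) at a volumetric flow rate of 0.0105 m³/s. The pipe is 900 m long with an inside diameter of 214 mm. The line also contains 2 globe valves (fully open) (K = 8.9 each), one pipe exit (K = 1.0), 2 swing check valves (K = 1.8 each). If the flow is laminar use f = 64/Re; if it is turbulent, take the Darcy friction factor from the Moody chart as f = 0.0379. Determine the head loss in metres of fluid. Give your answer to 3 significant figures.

Cross-sectional area A = πD²/4 = π(0.214)²/4 = 0.03597 m²; mean velocity V = Q/A = 0.0105/0.03597 = 0.2919 m/s.
Reynolds number Re = ρVD/μ = 1030 · 0.2919 · 0.214 / 0.00101 = 6.371e+04.
Re > 4000 → turbulent; use the Moody-chart value f = 0.0379.
Total minor-loss coefficient ΣK = 2·8.9 + 1·1 + 2·1.8 = 22.4.
ΔP = [f·L/D + ΣK]·(ρV²/2) = [0.0379·900/0.214 + 22.4]·(1030·0.2919²/2) = [159.4 + 22.4]·43.89 = 7979 Pa.
Head loss h_f = ΔP/(ρg) = 7979/(1030·9.81) = 0.790 m.

h_f ≈ 0.790 m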